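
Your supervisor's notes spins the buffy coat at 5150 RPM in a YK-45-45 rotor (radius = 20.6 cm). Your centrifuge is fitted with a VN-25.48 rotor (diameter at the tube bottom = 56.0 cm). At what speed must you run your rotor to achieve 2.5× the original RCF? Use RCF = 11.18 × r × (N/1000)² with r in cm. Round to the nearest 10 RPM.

RCF_original = 11.18 × 20.6 × (5.15)² = 11.18 × 20.6 × 26.5225 ≈ 6,108.3 × g
Target RCF = 2.5 × 6,108.3 ≈ 15,270.8 × g
Your rotor: r = 56.0 / 2 = 28 cm
15,270.8 = 11.18 × 28 × (N/1000)²
(N/1000)² = 15,270.8 / 313.04 = 48.78226
N = 1000 × √48.78226 ≈ 6,984.4

≈ 6980 RPM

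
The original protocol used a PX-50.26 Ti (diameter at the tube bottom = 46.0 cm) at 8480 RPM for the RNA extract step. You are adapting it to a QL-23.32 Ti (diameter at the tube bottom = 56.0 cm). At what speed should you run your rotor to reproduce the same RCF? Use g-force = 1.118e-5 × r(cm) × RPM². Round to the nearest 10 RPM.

≈ 7690 RPM

Original rotor: r = 46.0 / 2 = 23 cm
RCF_original = 1.118 × 10⁻⁵ × 23 × (8480)² = 1.118 × 10⁻⁵ × 23 × 71,910,400 ≈ 18,491 × g
Your rotor: r = 56.0 / 2 = 28 cm
18,491 = 1.118 × 10⁻⁵ × 28 × N²
N² = 18,491 / (31.304 × 10⁻⁵) = 59,069,129
N ≈ √59,069,129 ≈ 7,685.6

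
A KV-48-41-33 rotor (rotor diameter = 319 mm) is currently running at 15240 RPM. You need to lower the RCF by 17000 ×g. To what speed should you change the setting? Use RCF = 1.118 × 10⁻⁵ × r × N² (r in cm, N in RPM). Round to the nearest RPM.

11701 RPM

r = 319 mm / 2 = 159.5 mm = 15.95 cm
Current RCF = 1.118 × 10⁻⁵ × 15.95 × (15240)² = 1.118 × 10⁻⁵ × 15.95 × 232,257,600 ≈ 41,416.4 × g
Target RCF = 41,416.4 − 17,000 = 24,416.4 × g
N² = 24,416.4 / (17.8321 × 10⁻⁵) = 136,923,862
N ≈ √136,923,862 ≈ 11,701.4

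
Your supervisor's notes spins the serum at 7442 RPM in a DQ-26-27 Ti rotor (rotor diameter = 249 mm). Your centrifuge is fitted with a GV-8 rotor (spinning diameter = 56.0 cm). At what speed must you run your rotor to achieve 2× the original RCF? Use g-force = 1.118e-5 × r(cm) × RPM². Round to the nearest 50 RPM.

7000 RPM

Original rotor: r = 249 mm / 2 = 124.5 mm = 12.45 cm
RCF = 1.118 × 10⁻⁵ × r × N²
RCF_original = 1.118 × 10⁻⁵ × 12.45 × (7442)² = 1.118 × 10⁻⁵ × 12.45 × 55,383,364 ≈ 7,708.9 × g
Target RCF = 2 × 7,708.9 ≈ 15,417.8 × g
Your rotor: r = 56.0 / 2 = 28 cm
15,417.8 = 1.118 × 10⁻⁵ × 28 × N²
N² = 15,417.8 / (31.304 × 10⁻⁵) = 49,251,853
N ≈ √49,251,853 ≈ 7,018.0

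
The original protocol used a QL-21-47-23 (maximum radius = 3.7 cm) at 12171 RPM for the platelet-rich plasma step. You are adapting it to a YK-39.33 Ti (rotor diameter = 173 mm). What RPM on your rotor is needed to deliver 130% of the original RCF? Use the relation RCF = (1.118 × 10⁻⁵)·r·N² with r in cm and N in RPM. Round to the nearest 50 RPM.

9100 RPM

RCF = 1.118 × 10⁻⁵ × r × N²
RCF_original = 1.118 × 10⁻⁵ × 3.7 × (12171)² = 1.118 × 10⁻⁵ × 3.7 × 148,133,241 ≈ 6,127.7 × g
Target RCF = 1.3 × 6,127.7 ≈ 7,966 × g
Your rotor: r = 173 mm / 2 = 86.5 mm = 8.65 cm
7,966 = 1.118 × 10⁻⁵ × 8.65 × N²
N² = 7,966 / (9.6707 × 10⁻⁵) = 82,372,527
N ≈ √82,372,527 ≈ 9,075.9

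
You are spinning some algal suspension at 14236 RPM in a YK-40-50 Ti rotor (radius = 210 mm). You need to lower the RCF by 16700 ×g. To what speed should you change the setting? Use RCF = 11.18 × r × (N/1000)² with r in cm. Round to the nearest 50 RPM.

≈ 11450 RPM

r = 210 mm = 21.0 cm
Current RCF = 11.18 × 21 × (14.236)² = 11.18 × 21 × 202.663696 ≈ 47,581.4 × g
Target RCF = 47,581.4 − 16,700 = 30,881.4 × g
(N/1000)² = 30,881.4 / 234.78 = 131.5334
N = 1000 × √131.5334 ≈ 11,468.8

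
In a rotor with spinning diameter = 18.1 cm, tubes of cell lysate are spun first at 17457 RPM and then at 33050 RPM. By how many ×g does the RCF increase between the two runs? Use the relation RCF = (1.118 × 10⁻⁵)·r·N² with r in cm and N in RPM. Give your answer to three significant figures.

r = 18.1 / 2 = 9.05 cm
RCF₁ = 1.118 × 10⁻⁵ × 9.05 × (17457)² = 1.118 × 10⁻⁵ × 9.05 × 304,746,849 ≈ 30,834 × g
RCF₂ = 1.118 × 10⁻⁵ × 9.05 × (33050)² = 1.118 × 10⁻⁵ × 9.05 × 1,092,302,500 ≈ 110,518.1 × g
Increase = 110,518.1 − 30,834 = 79,684.1

≈ 79700 ×g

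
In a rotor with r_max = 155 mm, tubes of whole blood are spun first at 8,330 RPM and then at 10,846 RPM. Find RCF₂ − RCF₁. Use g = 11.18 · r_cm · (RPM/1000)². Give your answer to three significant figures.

8360 × g

r = 155 mm = 15.5 cm
RCF₁ = 11.18 × 15.5 × (8.33)² = 11.18 × 15.5 × 69.3889 ≈ 12,024.4 × g
RCF₂ = 11.18 × 15.5 × (10.846)² = 11.18 × 15.5 × 117.635716 ≈ 20,385.1 × g
Increase = 20,385.1 − 12,024.4 = 8,360.7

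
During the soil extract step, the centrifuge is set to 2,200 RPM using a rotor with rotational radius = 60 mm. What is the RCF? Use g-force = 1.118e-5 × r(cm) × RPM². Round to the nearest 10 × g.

r = 60 mm = 6.0 cm
RCF = 1.118 × 10⁻⁵ × 6 × (2200)² = 1.118 × 10⁻⁵ × 6 × 4,840,000 ≈ 324.7 × g

RCF ≈ 320 × g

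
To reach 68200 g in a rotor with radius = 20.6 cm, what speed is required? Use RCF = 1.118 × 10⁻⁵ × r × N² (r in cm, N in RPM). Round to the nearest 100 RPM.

≈ 17200 RPM

68,200 = 1.118 × 10⁻⁵ × 20.6 × N²
N² = 68,200 / (23.0308 × 10⁻⁵) = 296,125,189
N ≈ √296,125,189 ≈ 17,208.3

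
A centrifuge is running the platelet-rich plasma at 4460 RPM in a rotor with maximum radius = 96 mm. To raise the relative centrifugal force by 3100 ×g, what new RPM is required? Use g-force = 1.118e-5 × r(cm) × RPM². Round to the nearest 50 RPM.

r = 96 mm = 9.6 cm
Current RCF = 1.118 × 10⁻⁵ × 9.6 × (4460)² = 1.118 × 10⁻⁵ × 9.6 × 19,891,600 ≈ 2,134.9 × g
Target RCF = 2,134.9 + 3,100 = 5,234.9 × g
N² = 5,234.9 / (10.7328 × 10⁻⁵) = 48,774,784
N ≈ √48,774,784 ≈ 6,983.9

7000 RPM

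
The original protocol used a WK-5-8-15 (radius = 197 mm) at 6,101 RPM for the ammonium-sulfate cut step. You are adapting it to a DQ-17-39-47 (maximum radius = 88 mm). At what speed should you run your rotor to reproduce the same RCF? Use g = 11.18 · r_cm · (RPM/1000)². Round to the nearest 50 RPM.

Original rotor: r = 197 mm = 19.7 cm
RCF_original = 11.18 × 19.7 × (6.101)² = 11.18 × 19.7 × 37.222201 ≈ 8,198 × g
Your rotor: r = 88 mm = 8.8 cm
8,198 = 11.18 × 8.8 × (N/1000)²
(N/1000)² = 8,198 / 98.384 = 83.32656
N = 1000 × √83.32656 ≈ 9,128.3

9150 RPM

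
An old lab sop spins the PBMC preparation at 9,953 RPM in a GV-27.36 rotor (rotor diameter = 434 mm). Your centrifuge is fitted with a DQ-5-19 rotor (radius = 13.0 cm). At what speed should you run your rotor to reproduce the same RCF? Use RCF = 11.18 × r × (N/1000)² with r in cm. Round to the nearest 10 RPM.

≈ 12860 RPM

Original rotor: r = 434 mm / 2 = 217 mm = 21.7 cm
RCF = 11.18 × r × (N/1000)²
RCF_original = 11.18 × 21.7 × (9.953)² = 11.18 × 21.7 × 99.062209 ≈ 24,033.1 × g
24,033.1 = 11.18 × 13 × (N/1000)²
(N/1000)² = 24,033.1 / 145.34 = 165.3578
N = 1000 × √165.3578 ≈ 12,859.2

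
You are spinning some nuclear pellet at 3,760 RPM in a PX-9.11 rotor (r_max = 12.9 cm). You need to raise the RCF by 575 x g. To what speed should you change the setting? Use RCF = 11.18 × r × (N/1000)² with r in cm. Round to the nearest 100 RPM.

N₂ ≈ 4300 RPM

Current RCF = 11.18 × 12.9 × (3.76)² = 11.18 × 12.9 × 14.1376 ≈ 2,039 × g
Target RCF = 2,039 + 575 = 2,614 × g
(N/1000)² = 2,614 / 144.222 = 18.12484
N = 1000 × √18.12484 ≈ 4,257.3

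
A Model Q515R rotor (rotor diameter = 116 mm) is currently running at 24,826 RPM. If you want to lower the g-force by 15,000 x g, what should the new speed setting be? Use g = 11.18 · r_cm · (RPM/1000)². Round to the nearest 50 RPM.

19600 RPM

r = 116 mm / 2 = 58 mm = 5.8 cm
Current RCF = 11.18 × 5.8 × (24.826)² = 11.18 × 5.8 × 616.330276 ≈ 39,965.3 × g
Target RCF = 39,965.3 − 15,000 = 24,965.3 × g
(N/1000)² = 24,965.3 / 64.844 = 385.0056
N = 1000 × √385.0056 ≈ 19,621.6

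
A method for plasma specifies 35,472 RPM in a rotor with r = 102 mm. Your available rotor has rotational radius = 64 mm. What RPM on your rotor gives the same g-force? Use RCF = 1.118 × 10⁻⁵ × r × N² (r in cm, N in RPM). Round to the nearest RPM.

44781 RPM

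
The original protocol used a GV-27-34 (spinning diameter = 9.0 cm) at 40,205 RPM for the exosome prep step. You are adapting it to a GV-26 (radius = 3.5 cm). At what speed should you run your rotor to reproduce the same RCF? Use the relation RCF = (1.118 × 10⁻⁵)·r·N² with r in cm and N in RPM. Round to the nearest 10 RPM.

Original rotor: r = 9.0 / 2 = 4.5 cm
RCF_original = 1.118 × 10⁻⁵ × 4.5 × (40205)² = 1.118 × 10⁻⁵ × 4.5 × 1,616,442,025 ≈ 81,323.2 × g
81,323.2 = 1.118 × 10⁻⁵ × 3.5 × N²
N² = 81,323.2 / (3.913 × 10⁻⁵) = 2,078,282,648
N ≈ √2,078,282,648 ≈ 45,588.2

45590 RPM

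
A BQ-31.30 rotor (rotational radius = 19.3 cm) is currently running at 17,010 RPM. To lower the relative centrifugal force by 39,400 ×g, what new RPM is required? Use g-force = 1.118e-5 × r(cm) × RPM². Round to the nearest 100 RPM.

N₂ ≈ 10300 RPM

Current RCF = 1.118 × 10⁻⁵ × 19.3 × (17010)² = 1.118 × 10⁻⁵ × 19.3 × 289,340,100 ≈ 62,432.1 × g
Target RCF = 62,432.1 − 39,400 = 23,032.1 × g
N² = 23,032.1 / (21.5774 × 10⁻⁵) = 106,741,776
N ≈ √106,741,776 ≈ 10,331.6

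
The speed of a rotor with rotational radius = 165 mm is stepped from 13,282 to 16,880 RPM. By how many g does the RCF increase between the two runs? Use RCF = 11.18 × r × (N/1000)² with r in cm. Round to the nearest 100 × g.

20000 g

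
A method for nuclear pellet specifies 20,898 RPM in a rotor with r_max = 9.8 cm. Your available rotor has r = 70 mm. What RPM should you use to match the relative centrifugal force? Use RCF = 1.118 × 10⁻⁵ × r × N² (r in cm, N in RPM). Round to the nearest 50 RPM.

≈ 24750 RPM

RCF_original = 1.118 × 10⁻⁵ × 9.8 × (20898)² = 1.118 × 10⁻⁵ × 9.8 × 436,726,404 ≈ 47,849.5 × g
Your rotor: r = 70 mm = 7.0 cm
47,849.5 = 1.118 × 10⁻⁵ × 7 × N²
N² = 47,849.5 / (7.826 × 10⁻⁵) = 611,417,071
N ≈ √611,417,071 ≈ 24,726.8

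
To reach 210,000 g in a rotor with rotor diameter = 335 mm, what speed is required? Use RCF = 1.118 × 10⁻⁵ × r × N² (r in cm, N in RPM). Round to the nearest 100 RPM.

≈ 33500 RPM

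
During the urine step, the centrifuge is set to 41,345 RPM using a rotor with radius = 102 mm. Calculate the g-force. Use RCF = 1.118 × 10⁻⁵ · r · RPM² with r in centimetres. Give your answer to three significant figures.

r = 102 mm = 10.2 cm
RCF = 1.118 × 10⁻⁵ × r × N²
RCF = 1.118 × 10⁻⁵ × 10.2 × (41345)² = 1.118 × 10⁻⁵ × 10.2 × 1,709,409,025 ≈ 194,934.2 × g

195000 ×g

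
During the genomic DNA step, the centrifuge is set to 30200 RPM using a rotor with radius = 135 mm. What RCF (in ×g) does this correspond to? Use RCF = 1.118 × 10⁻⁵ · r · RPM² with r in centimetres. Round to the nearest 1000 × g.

r = 135 mm = 13.5 cm
RCF = 1.118 × 10⁻⁵ × 13.5 × (30200)² = 1.118 × 10⁻⁵ × 13.5 × 912,040,000 ≈ 137,654.2 × g

≈ 138000 ×g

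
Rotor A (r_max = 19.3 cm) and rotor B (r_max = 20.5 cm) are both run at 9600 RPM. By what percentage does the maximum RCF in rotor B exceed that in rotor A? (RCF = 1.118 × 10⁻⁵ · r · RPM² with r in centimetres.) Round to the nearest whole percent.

At equal RPM, RCF scales linearly with r: ratio = 20.5 / 19.3 = 1.0622.
So rotor B delivers 6.2% more g-force.

6%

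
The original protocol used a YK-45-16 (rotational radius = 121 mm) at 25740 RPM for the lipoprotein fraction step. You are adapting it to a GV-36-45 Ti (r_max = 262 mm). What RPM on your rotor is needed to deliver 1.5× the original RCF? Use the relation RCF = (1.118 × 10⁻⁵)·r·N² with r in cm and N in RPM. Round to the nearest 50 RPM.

Original rotor: r = 121 mm = 12.1 cm
RCF_original = 1.118 × 10⁻⁵ × 12.1 × (25740)² = 1.118 × 10⁻⁵ × 12.1 × 662,547,600 ≈ 89,628.1 × g
Target RCF = 1.5 × 89,628.1 ≈ 134,442.2 × g
Your rotor: r = 262 mm = 26.2 cm
134,442.2 = 1.118 × 10⁻⁵ × 26.2 × N²
N² = 134,442.2 / (29.2916 × 10⁻⁵) = 458,978,683
N ≈ √458,978,683 ≈ 21,423.8

≈ 21400 RPM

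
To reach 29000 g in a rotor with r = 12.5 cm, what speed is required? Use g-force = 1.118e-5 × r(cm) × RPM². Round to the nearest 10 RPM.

RCF = 1.118 × 10⁻⁵ × r × N²
29,000 = 1.118 × 10⁻⁵ × 12.5 × N²
N² = 29,000 / (13.975 × 10⁻⁵) = 207,513,417
N ≈ √207,513,417 ≈ 14,405.3

N ≈ 14410 RPM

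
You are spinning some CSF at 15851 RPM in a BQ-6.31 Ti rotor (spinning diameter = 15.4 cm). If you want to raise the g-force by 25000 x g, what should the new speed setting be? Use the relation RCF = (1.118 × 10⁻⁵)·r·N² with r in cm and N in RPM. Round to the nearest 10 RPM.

≈ 23270 RPM

r = 15.4 / 2 = 7.7 cm
Current RCF = 1.118 × 10⁻⁵ × 7.7 × (15851)² = 1.118 × 10⁻⁵ × 7.7 × 251,254,201 ≈ 21,629.5 × g
Target RCF = 21,629.5 + 25,000 = 46,629.5 × g
N² = 46,629.5 / (8.6086 × 10⁻⁵) = 541,661,827
N ≈ √541,661,827 ≈ 23,273.6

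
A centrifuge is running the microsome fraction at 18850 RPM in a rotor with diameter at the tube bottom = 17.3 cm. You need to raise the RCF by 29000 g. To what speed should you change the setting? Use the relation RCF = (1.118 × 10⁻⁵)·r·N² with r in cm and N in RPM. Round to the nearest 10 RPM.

r = 17.3 / 2 = 8.65 cm
Current RCF = 1.118 × 10⁻⁵ × 8.65 × (18850)² = 1.118 × 10⁻⁵ × 8.65 × 355,322,500 ≈ 34,362.2 × g
Target RCF = 34,362.2 + 29,000 = 63,362.2 × g
N² = 63,362.2 / (9.6707 × 10⁻⁵) = 655,197,659
N ≈ √655,197,659 ≈ 25,596.8

25600 RPM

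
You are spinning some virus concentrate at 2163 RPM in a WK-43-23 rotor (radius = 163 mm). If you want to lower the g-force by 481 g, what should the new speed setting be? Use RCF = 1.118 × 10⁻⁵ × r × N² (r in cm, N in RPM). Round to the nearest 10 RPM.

r = 163 mm = 16.3 cm
Current RCF = 1.118 × 10⁻⁵ × 16.3 × (2163)² = 1.118 × 10⁻⁵ × 16.3 × 4,678,569 ≈ 852.6 × g
Target RCF = 852.6 − 481 = 371.6 × g
N² = 371.6 / (18.2234 × 10⁻⁵) = 2,039,136
N ≈ √2,039,136 ≈ 1,428.0

N₂ ≈ 1430 RPM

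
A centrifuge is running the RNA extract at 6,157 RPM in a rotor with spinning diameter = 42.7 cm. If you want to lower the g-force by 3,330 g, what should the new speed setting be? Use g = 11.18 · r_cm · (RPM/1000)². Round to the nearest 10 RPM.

4890 RPM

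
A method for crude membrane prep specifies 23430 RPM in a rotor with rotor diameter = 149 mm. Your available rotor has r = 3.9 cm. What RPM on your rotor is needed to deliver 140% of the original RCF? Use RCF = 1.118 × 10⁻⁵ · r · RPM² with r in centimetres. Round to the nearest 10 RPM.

38320 RPM

Original rotor: r = 149 mm / 2 = 74.5 mm = 7.45 cm
RCF = 1.118 × 10⁻⁵ × r × N²
RCF_original = 1.118 × 10⁻⁵ × 7.45 × (23430)² = 1.118 × 10⁻⁵ × 7.45 × 548,964,900 ≈ 45,723.8 × g
Target RCF = 1.4 × 45,723.8 ≈ 64,013.3 × g
64,013.3 = 1.118 × 10⁻⁵ × 3.9 × N²
N² = 64,013.3 / (4.3602 × 10⁻⁵) = 1,468,127,609
N ≈ √1,468,127,609 ≈ 38,316.2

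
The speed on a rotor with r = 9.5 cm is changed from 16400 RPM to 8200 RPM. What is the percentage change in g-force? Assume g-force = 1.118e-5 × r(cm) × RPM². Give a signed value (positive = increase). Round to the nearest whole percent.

-75%

RCF ∝ N², so the ratio is (8200/16400)² = (0.500000)² = 0.2500.
Change = 0.2500 − 1 = -0.7500 → -75.0%.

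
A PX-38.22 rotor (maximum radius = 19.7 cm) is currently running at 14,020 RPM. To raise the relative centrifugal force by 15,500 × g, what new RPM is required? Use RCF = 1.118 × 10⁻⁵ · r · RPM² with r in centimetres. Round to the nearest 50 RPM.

Current RCF = 1.118 × 10⁻⁵ × 19.7 × (14020)² = 1.118 × 10⁻⁵ × 19.7 × 196,560,400 ≈ 43,291.6 × g
Target RCF = 43,291.6 + 15,500 = 58,791.6 × g
N² = 58,791.6 / (22.0246 × 10⁻⁵) = 266,936,062
N ≈ √266,936,062 ≈ 16,338.2

≈ 16350 RPM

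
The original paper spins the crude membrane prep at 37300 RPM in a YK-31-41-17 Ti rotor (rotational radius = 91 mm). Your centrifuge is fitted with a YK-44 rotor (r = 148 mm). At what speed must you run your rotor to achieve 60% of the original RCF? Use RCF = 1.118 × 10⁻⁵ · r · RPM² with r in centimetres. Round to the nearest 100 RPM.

22700 RPM

Original rotor: r = 91 mm = 9.1 cm
RCF = 1.118 × 10⁻⁵ × r × N²
RCF_original = 1.118 × 10⁻⁵ × 9.1 × (37300)² = 1.118 × 10⁻⁵ × 9.1 × 1,391,290,000 ≈ 141,547.1 × g
Target RCF = 0.6 × 141,547.1 ≈ 84,928.3 × g
Your rotor: r = 148 mm = 14.8 cm
84,928.3 = 1.118 × 10⁻⁵ × 14.8 × N²
N² = 84,928.3 / (16.5464 × 10⁻⁵) = 513,273,582
N ≈ √513,273,582 ≈ 22,655.5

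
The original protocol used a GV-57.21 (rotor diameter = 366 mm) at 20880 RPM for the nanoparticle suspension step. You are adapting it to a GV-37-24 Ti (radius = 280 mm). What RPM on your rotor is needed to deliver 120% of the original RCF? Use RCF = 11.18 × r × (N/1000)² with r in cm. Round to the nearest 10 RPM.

18490 RPM

Original rotor: r = 366 mm / 2 = 183 mm = 18.3 cm
RCF_original = 11.18 × 18.3 × (20.88)² = 11.18 × 18.3 × 435.9744 ≈ 89,197.7 × g
Target RCF = 1.2 × 89,197.7 ≈ 107,037.2 × g
Your rotor: r = 280 mm = 28.0 cm
107,037.2 = 11.18 × 28 × (N/1000)²
(N/1000)² = 107,037.2 / 313.04 = 341.9282
N = 1000 × √341.9282 ≈ 18,491.3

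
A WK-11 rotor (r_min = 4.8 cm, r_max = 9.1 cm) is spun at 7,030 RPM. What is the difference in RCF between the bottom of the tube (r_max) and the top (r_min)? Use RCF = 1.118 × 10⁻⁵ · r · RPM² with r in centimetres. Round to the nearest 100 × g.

RCF_max = 1.118 × 10⁻⁵ × 9.1 × (7030)² = 1.118 × 10⁻⁵ × 9.1 × 49,420,900 ≈ 5,028 × g
RCF_min = 1.118 × 10⁻⁵ × 4.8 × (7030)² = 1.118 × 10⁻⁵ × 4.8 × 49,420,900 ≈ 2,652.1 × g
ΔRCF = 5,028 − 2,652.1 = 2,375.9

ΔRCF ≈ 2400 ×g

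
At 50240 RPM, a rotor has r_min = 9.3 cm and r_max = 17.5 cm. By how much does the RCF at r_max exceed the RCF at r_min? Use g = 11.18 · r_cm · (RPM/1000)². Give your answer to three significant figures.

RCF_max = 11.18 × 17.5 × (50.24)² = 11.18 × 17.5 × 2,524.0576 ≈ 493,831.9 × g
RCF_min = 11.18 × 9.3 × (50.24)² = 11.18 × 9.3 × 2,524.0576 ≈ 262,436.4 × g
ΔRCF = 493,831.9 − 262,436.4 = 231,395.5

≈ 231000 ×g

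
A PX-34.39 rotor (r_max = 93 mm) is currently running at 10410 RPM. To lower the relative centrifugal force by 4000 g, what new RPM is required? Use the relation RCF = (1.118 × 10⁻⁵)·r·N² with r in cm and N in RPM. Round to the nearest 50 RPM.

N₂ ≈ 8350 RPM

r = 93 mm = 9.3 cm
Current RCF = 1.118 × 10⁻⁵ × 9.3 × (10410)² = 1.118 × 10⁻⁵ × 9.3 × 108,368,100 ≈ 11,267.5 × g
Target RCF = 11,267.5 − 4,000 = 7,267.5 × g
N² = 7,267.5 / (10.3974 × 10⁻⁵) = 69,897,282
N ≈ √69,897,282 ≈ 8,360.5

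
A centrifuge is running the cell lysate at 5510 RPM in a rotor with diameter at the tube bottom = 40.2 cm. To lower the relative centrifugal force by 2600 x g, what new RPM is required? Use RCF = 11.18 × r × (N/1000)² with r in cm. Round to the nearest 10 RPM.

r = 40.2 / 2 = 20.1 cm
Current RCF = 11.18 × 20.1 × (5.51)² = 11.18 × 20.1 × 30.3601 ≈ 6,822.5 × g
Target RCF = 6,822.5 − 2,600 = 4,222.5 × g
(N/1000)² = 4,222.5 / 224.718 = 18.79022
N = 1000 × √18.79022 ≈ 4,334.8

4330 RPM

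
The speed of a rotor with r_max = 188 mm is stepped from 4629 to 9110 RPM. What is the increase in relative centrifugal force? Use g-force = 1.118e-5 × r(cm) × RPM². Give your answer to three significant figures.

12900 ×g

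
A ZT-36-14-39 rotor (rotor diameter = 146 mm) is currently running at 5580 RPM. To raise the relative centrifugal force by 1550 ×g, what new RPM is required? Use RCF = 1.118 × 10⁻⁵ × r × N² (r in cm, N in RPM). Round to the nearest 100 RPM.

r = 146 mm / 2 = 73 mm = 7.3 cm
Current RCF = 1.118 × 10⁻⁵ × 7.3 × (5580)² = 1.118 × 10⁻⁵ × 7.3 × 31,136,400 ≈ 2,541.2 × g
Target RCF = 2,541.2 + 1,550 = 4,091.2 × g
N² = 4,091.2 / (8.1614 × 10⁻⁵) = 50,128,654
N ≈ √50,128,654 ≈ 7,080.2

7100 RPM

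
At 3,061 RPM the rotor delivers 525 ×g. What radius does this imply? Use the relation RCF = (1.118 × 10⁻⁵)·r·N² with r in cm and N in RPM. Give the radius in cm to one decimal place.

RCF = 1.118 × 10⁻⁵ × r × N²
525 = 1.118 × 10⁻⁵ × r × (3061)²
r = 525 / (1.118 × 10⁻⁵ × 9,369,721) = 525 / 104.7535 ≈ 5.012 cm

5.0 cm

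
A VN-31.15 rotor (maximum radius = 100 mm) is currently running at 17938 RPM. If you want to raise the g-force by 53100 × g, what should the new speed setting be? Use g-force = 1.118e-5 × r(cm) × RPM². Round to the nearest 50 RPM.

r = 100 mm = 10.0 cm
Current RCF = 1.118 × 10⁻⁵ × 10 × (17938)² = 1.118 × 10⁻⁵ × 10 × 321,771,844 ≈ 35,974.1 × g
Target RCF = 35,974.1 + 53,100 = 89,074.1 × g
N² = 89,074.1 / (11.18 × 10⁻⁵) = 796,727,191
N ≈ √796,727,191 ≈ 28,226.4

N₂ ≈ 28250 RPM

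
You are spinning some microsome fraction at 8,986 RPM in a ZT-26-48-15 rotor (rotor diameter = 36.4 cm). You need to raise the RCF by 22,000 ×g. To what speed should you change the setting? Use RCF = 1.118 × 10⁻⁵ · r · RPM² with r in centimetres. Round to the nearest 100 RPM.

r = 36.4 / 2 = 18.2 cm
Current RCF = 1.118 × 10⁻⁵ × 18.2 × (8986)² = 1.118 × 10⁻⁵ × 18.2 × 80,748,196 ≈ 16,430.3 × g
Target RCF = 16,430.3 + 22,000 = 38,430.3 × g
N² = 38,430.3 / (20.3476 × 10⁻⁵) = 188,868,958
N ≈ √188,868,958 ≈ 13,743.0

N₂ ≈ 13700 RPM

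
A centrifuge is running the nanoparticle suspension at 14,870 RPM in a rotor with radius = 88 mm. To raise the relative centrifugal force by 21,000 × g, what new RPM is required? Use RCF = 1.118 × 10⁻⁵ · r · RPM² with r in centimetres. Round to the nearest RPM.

20846 RPM

r = 88 mm = 8.8 cm
Current RCF = 1.118 × 10⁻⁵ × 8.8 × (14870)² = 1.118 × 10⁻⁵ × 8.8 × 221,116,900 ≈ 21,754.4 × g
Target RCF = 21,754.4 + 21,000 = 42,754.4 × g
N² = 42,754.4 / (9.8384 × 10⁻⁵) = 434,566,596
N ≈ √434,566,596 ≈ 20,846.3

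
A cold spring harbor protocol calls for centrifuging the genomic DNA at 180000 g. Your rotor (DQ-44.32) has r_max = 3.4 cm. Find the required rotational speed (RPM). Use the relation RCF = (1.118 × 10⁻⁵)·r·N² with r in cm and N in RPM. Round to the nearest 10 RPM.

180,000 = 1.118 × 10⁻⁵ × 3.4 × N²
N² = 180,000 / (3.8012 × 10⁻⁵) = 4,735,346,733
N ≈ √4,735,346,733 ≈ 68,813.9

68810 RPM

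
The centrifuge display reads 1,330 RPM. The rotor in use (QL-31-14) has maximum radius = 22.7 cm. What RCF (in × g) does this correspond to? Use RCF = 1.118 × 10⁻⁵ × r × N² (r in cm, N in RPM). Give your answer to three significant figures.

449 × g

RCF = 1.118 × 10⁻⁵ × 22.7 × (1330)² = 1.118 × 10⁻⁵ × 22.7 × 1,768,900 ≈ 448.9 × g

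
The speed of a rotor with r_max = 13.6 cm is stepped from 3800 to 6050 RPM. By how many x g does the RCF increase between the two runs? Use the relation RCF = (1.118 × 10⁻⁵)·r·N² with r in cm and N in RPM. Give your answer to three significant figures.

≈ 3370 x g

RCF₁ = 1.118 × 10⁻⁵ × 13.6 × (3800)² = 1.118 × 10⁻⁵ × 13.6 × 14,440,000 ≈ 2,195.6 × g
RCF₂ = 1.118 × 10⁻⁵ × 13.6 × (6050)² = 1.118 × 10⁻⁵ × 13.6 × 36,602,500 ≈ 5,565.3 × g
Increase = 5,565.3 − 2,195.6 = 3,369.7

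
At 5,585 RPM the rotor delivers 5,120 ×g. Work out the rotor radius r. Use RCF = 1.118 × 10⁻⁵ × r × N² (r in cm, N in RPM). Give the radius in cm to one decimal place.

RCF = 1.118 × 10⁻⁵ × r × N²
5120 = 1.118 × 10⁻⁵ × r × (5585)²
r = 5120 / (1.118 × 10⁻⁵ × 31,192,225) = 5120 / 348.7291 ≈ 14.682 cm

14.7 cm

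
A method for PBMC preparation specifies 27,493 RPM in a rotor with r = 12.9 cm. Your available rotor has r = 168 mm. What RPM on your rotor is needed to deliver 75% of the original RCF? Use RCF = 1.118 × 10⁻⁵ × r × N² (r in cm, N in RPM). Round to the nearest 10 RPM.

RCF_original = 1.118 × 10⁻⁵ × 12.9 × (27493)² = 1.118 × 10⁻⁵ × 12.9 × 755,865,049 ≈ 109,012.4 × g
Target RCF = 0.75 × 109,012.4 ≈ 81,759.3 × g
Your rotor: r = 168 mm = 16.8 cm
81,759.3 = 1.118 × 10⁻⁵ × 16.8 × N²
N² = 81,759.3 / (18.7824 × 10⁻⁵) = 435,297,406
N ≈ √435,297,406 ≈ 20,863.8

≈ 20860 RPM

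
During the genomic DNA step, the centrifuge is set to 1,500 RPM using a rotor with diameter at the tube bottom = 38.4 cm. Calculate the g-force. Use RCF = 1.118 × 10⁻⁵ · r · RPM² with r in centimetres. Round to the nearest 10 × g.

r = 38.4 / 2 = 19.2 cm
RCF = 1.118 × 10⁻⁵ × r × N²
RCF = 1.118 × 10⁻⁵ × 19.2 × (1500)² = 1.118 × 10⁻⁵ × 19.2 × 2,250,000 ≈ 483 × g

≈ 480 × g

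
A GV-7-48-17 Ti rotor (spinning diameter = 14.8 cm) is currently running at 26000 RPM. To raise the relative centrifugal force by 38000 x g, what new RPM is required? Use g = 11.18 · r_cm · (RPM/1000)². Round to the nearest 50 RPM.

N₂ ≈ 33700 RPM

r = 14.8 / 2 = 7.4 cm
Current RCF = 11.18 × 7.4 × (26)² = 11.18 × 7.4 × 676 ≈ 55,926.8 × g
Target RCF = 55,926.8 + 38,000 = 93,926.8 × g
(N/1000)² = 93,926.8 / 82.732 = 1135.314
N = 1000 × √1135.314 ≈ 33,694.4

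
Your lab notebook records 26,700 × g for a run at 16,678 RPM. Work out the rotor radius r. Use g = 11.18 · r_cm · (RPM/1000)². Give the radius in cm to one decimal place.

26700 = 11.18 × r × (16.678)²
r = 26700 / (11.18 × 278.155684) = 26700 / 3109.781 ≈ 8.586 cm

≈ 8.6 cm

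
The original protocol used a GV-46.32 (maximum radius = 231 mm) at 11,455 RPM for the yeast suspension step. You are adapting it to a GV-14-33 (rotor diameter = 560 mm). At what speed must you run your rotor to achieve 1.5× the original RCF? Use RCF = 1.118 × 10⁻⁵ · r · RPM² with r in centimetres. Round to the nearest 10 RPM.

Original rotor: r = 231 mm = 23.1 cm
RCF_original = 1.118 × 10⁻⁵ × 23.1 × (11455)² = 1.118 × 10⁻⁵ × 23.1 × 131,217,025 ≈ 33,887.8 × g
Target RCF = 1.5 × 33,887.8 ≈ 50,831.7 × g
Your rotor: r = 560 mm / 2 = 280 mm = 28 cm
50,831.7 = 1.118 × 10⁻⁵ × 28 × N²
N² = 50,831.7 / (31.304 × 10⁻⁵) = 162,380,846
N ≈ √162,380,846 ≈ 12,742.9

12740 RPM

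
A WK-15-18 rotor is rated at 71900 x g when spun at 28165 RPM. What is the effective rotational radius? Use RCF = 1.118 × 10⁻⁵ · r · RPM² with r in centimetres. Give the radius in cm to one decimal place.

r ≈ 8.1 cm

RCF = 1.118 × 10⁻⁵ × r × N²
71900 = 1.118 × 10⁻⁵ × r × (28165)²
r = 71900 / (1.118 × 10⁻⁵ × 793,267,225) = 71900 / 8868.728 ≈ 8.107 cm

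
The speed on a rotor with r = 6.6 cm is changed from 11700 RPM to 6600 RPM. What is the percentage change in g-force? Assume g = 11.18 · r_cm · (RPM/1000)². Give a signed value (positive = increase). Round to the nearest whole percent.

-68%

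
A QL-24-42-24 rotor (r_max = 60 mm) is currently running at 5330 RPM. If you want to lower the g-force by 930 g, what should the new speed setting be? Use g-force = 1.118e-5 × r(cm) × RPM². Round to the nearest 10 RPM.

3810 RPM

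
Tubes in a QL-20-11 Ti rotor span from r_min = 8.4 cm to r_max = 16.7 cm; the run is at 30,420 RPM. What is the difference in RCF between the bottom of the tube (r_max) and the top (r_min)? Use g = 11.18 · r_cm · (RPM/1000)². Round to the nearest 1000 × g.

≈ 86000 × g

RCF_max = 11.18 × 16.7 × (30.42)² = 11.18 × 16.7 × 925.3764 ≈ 172,773.3 × g
RCF_min = 11.18 × 8.4 × (30.42)² = 11.18 × 8.4 × 925.3764 ≈ 86,903.9 × g
ΔRCF = 172,773.3 − 86,903.9 = 85,869.4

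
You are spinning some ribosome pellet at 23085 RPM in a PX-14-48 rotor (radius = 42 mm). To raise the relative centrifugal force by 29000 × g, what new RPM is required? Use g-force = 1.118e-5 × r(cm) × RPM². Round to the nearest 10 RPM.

r = 42 mm = 4.2 cm
Current RCF = 1.118 × 10⁻⁵ × 4.2 × (23085)² = 1.118 × 10⁻⁵ × 4.2 × 532,917,225 ≈ 25,023.7 × g
Target RCF = 25,023.7 + 29,000 = 54,023.7 × g
N² = 54,023.7 / (4.6956 × 10⁻⁵) = 1,150,517,506
N ≈ √1,150,517,506 ≈ 33,919.3

33920 RPM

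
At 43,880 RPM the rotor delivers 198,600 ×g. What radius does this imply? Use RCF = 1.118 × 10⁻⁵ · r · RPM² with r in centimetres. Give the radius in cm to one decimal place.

RCF = 1.118 × 10⁻⁵ × r × N²
198600 = 1.118 × 10⁻⁵ × r × (43880)²
r = 198600 / (1.118 × 10⁻⁵ × 1,925,454,400) = 198600 / 21526.58 ≈ 9.226 cm

r ≈ 9.2 cm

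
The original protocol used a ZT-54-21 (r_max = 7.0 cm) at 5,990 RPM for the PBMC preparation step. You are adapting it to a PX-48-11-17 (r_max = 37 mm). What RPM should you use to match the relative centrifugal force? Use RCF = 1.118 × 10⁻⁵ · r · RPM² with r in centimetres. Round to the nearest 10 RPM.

8240 RPM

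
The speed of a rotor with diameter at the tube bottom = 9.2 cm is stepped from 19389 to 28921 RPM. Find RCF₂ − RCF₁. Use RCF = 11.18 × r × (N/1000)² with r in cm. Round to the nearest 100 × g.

r = 9.2 / 2 = 4.6 cm
RCF₁ = 11.18 × 4.6 × (19.389)² = 11.18 × 4.6 × 375.933321 ≈ 19,333.5 × g
RCF₂ = 11.18 × 4.6 × (28.921)² = 11.18 × 4.6 × 836.424241 ≈ 43,015.6 × g
Increase = 43,015.6 − 19,333.5 = 23,682.1

23700 g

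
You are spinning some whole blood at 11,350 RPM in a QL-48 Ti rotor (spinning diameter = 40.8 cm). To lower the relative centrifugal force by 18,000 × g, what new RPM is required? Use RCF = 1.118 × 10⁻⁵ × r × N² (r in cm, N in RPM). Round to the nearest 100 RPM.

r = 40.8 / 2 = 20.4 cm
Current RCF = 1.118 × 10⁻⁵ × 20.4 × (11350)² = 1.118 × 10⁻⁵ × 20.4 × 128,822,500 ≈ 29,380.8 × g
Target RCF = 29,380.8 − 18,000 = 11,380.8 × g
N² = 11,380.8 / (22.8072 × 10⁻⁵) = 49,900,032
N ≈ √49,900,032 ≈ 7,064.0

≈ 7100 RPM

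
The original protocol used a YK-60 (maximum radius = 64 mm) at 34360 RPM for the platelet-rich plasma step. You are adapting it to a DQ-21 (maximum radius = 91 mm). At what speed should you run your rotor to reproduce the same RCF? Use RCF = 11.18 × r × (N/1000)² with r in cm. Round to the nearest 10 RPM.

Original rotor: r = 64 mm = 6.4 cm
RCF = 11.18 × r × (N/1000)²
RCF_original = 11.18 × 6.4 × (34.36)² = 11.18 × 6.4 × 1,180.6096 ≈ 84,475 × g
Your rotor: r = 91 mm = 9.1 cm
84,475 = 11.18 × 9.1 × (N/1000)²
(N/1000)² = 84,475 / 101.738 = 830.3191
N = 1000 × √830.3191 ≈ 28,815.3

≈ 28820 RPM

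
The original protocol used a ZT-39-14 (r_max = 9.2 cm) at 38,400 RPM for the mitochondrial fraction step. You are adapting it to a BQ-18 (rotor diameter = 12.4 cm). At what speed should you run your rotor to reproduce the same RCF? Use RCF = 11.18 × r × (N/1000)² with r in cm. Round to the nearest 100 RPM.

46800 RPM

RCF_original = 11.18 × 9.2 × (38.4)² = 11.18 × 9.2 × 1,474.56 ≈ 151,667.3 × g
Your rotor: r = 12.4 / 2 = 6.2 cm
151,667.3 = 11.18 × 6.2 × (N/1000)²
(N/1000)² = 151,667.3 / 69.316 = 2188.056
N = 1000 × √2188.056 ≈ 46,776.7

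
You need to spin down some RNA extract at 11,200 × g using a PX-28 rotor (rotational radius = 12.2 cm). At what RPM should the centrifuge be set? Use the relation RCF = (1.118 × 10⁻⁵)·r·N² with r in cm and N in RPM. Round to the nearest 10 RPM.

N ≈ 9060 RPM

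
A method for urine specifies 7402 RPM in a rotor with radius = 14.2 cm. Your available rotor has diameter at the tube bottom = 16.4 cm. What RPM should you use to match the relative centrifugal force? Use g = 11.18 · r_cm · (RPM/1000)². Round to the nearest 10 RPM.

RCF_original = 11.18 × 14.2 × (7.402)² = 11.18 × 14.2 × 54.789604 ≈ 8,698.2 × g
Your rotor: r = 16.4 / 2 = 8.2 cm
8,698.2 = 11.18 × 8.2 × (N/1000)²
(N/1000)² = 8,698.2 / 91.676 = 94.87979
N = 1000 × √94.87979 ≈ 9,740.6

≈ 9740 RPM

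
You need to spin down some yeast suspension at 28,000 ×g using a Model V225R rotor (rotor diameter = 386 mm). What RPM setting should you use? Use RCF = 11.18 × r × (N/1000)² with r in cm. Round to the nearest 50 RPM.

r = 386 mm / 2 = 193 mm = 19.3 cm
RCF = 11.18 × r × (N/1000)²
28,000 = 11.18 × 19.3 × (N/1000)²
(N/1000)² = 28,000 / 215.774 = 129.7654
N = 1000 × √129.7654 ≈ 11,391.5

11400 RPM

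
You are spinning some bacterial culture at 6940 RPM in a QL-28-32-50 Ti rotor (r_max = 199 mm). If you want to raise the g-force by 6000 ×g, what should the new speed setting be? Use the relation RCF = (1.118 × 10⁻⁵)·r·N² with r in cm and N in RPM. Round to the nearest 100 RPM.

r = 199 mm = 19.9 cm
Current RCF = 1.118 × 10⁻⁵ × 19.9 × (6940)² = 1.118 × 10⁻⁵ × 19.9 × 48,163,600 ≈ 10,715.5 × g
Target RCF = 10,715.5 + 6,000 = 16,715.5 × g
N² = 16,715.5 / (22.2482 × 10⁻⁵) = 75,131,921
N ≈ √75,131,921 ≈ 8,667.9

≈ 8700 RPM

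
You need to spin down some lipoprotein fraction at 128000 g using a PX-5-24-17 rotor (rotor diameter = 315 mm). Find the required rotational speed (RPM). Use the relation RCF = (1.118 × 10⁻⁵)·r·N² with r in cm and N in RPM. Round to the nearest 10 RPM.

≈ 26960 RPM

r = 315 mm / 2 = 157.5 mm = 15.75 cm
RCF = 1.118 × 10⁻⁵ × r × N²
128,000 = 1.118 × 10⁻⁵ × 15.75 × N²
N² = 128,000 / (17.6085 × 10⁻⁵) = 726,921,657
N ≈ √726,921,657 ≈ 26,961.5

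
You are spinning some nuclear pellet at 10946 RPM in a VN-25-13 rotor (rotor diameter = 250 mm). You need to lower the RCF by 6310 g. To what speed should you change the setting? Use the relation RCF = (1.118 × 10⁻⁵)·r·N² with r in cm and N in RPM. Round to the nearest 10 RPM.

8640 RPM

r = 250 mm / 2 = 125 mm = 12.5 cm
Current RCF = 1.118 × 10⁻⁵ × 12.5 × (10946)² = 1.118 × 10⁻⁵ × 12.5 × 119,814,916 ≈ 16,744.1 × g
Target RCF = 16,744.1 − 6,310 = 10,434.1 × g
N² = 10,434.1 / (13.975 × 10⁻⁵) = 74,662,612
N ≈ √74,662,612 ≈ 8,640.8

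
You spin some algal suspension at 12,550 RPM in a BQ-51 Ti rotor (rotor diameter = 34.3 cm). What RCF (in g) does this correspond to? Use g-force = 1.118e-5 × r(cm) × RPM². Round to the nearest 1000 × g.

r = 34.3 / 2 = 17.15 cm
RCF = 1.118 × 10⁻⁵ × 17.15 × (12550)² = 1.118 × 10⁻⁵ × 17.15 × 157,502,500 ≈ 30,199.1 × g

30000 g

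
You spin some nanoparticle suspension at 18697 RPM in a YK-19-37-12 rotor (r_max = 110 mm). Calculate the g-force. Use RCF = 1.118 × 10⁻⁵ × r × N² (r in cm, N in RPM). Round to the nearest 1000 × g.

r = 110 mm = 11.0 cm
RCF = 1.118 × 10⁻⁵ × 11 × (18697)² = 1.118 × 10⁻⁵ × 11 × 349,577,809 ≈ 42,991.1 × g

RCF ≈ 43000 x g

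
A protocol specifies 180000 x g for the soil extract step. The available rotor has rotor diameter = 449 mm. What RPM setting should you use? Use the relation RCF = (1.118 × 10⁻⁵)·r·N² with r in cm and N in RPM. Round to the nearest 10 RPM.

N ≈ 26780 RPM

r = 449 mm / 2 = 224.5 mm = 22.45 cm
180,000 = 1.118 × 10⁻⁵ × 22.45 × N²
N² = 180,000 / (25.0991 × 10⁻⁵) = 717,157,189
N ≈ √717,157,189 ≈ 26,779.8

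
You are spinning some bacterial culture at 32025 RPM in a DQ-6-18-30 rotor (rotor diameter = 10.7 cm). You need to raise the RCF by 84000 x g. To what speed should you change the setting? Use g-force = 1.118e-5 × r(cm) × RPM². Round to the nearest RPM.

N₂ ≈ 49295 RPM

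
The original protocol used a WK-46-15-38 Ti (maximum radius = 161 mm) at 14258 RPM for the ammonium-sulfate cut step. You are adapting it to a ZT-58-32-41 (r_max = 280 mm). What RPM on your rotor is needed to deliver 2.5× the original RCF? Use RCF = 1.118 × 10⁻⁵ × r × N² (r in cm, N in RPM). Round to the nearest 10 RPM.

≈ 17090 RPM

Original rotor: r = 161 mm = 16.1 cm
RCF = 1.118 × 10⁻⁵ × r × N²
RCF_original = 1.118 × 10⁻⁵ × 16.1 × (14258)² = 1.118 × 10⁻⁵ × 16.1 × 203,290,564 ≈ 36,591.9 × g
Target RCF = 2.5 × 36,591.9 ≈ 91,479.8 × g
Your rotor: r = 280 mm = 28.0 cm
91,479.8 = 1.118 × 10⁻⁵ × 28 × N²
N² = 91,479.8 / (31.304 × 10⁻⁵) = 292,230,386
N ≈ √292,230,386 ≈ 17,094.7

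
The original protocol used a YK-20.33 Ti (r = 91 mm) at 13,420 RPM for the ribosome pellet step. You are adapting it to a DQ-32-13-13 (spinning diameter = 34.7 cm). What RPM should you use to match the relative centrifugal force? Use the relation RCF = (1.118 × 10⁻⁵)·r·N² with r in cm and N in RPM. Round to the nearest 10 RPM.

Original rotor: r = 91 mm = 9.1 cm
RCF = 1.118 × 10⁻⁵ × r × N²
RCF_original = 1.118 × 10⁻⁵ × 9.1 × (13420)² = 1.118 × 10⁻⁵ × 9.1 × 180,096,400 ≈ 18,322.6 × g
Your rotor: r = 34.7 / 2 = 17.35 cm
18,322.6 = 1.118 × 10⁻⁵ × 17.35 × N²
N² = 18,322.6 / (19.3973 × 10⁻⁵) = 94,459,538
N ≈ √94,459,538 ≈ 9,719.0

9720 RPM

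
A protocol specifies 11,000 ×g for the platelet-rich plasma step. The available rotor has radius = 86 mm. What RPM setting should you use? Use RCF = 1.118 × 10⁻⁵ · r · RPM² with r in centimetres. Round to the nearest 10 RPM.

r = 86 mm = 8.6 cm
RCF = 1.118 × 10⁻⁵ × r × N²
11,000 = 1.118 × 10⁻⁵ × 8.6 × N²
N² = 11,000 / (9.6148 × 10⁻⁵) = 114,406,956
N ≈ √114,406,956 ≈ 10,696.1

10700 RPM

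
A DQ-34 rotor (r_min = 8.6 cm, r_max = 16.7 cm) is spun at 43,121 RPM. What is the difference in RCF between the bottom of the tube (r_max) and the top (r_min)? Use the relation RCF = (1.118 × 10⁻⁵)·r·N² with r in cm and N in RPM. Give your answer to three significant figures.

ΔRCF ≈ 168000 × g

RCF_max = 1.118 × 10⁻⁵ × 16.7 × (43121)² = 1.118 × 10⁻⁵ × 16.7 × 1,859,420,641 ≈ 347,165 × g
RCF_min = 1.118 × 10⁻⁵ × 8.6 × (43121)² = 1.118 × 10⁻⁵ × 8.6 × 1,859,420,641 ≈ 178,779.6 × g
ΔRCF = 347,165 − 178,779.6 = 168,385.4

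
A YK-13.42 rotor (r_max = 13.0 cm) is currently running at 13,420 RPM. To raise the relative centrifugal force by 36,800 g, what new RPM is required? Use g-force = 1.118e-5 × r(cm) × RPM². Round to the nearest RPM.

N₂ ≈ 20816 RPM

Current RCF = 1.118 × 10⁻⁵ × 13 × (13420)² = 1.118 × 10⁻⁵ × 13 × 180,096,400 ≈ 26,175.2 × g
Target RCF = 26,175.2 + 36,800 = 62,975.2 × g
N² = 62,975.2 / (14.534 × 10⁻⁵) = 433,295,720
N ≈ √433,295,720 ≈ 20,815.8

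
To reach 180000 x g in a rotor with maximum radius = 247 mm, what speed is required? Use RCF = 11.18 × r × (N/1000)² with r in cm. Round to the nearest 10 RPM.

r = 247 mm = 24.7 cm
180,000 = 11.18 × 24.7 × (N/1000)²
(N/1000)² = 180,000 / 276.146 = 651.8291
N = 1000 × √651.8291 ≈ 25,530.9

≈ 25530 RPM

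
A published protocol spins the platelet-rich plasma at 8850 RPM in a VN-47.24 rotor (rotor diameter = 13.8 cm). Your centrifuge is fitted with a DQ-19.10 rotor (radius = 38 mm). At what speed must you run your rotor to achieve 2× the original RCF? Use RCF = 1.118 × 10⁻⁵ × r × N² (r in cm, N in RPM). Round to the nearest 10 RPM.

Original rotor: r = 13.8 / 2 = 6.9 cm
RCF_original = 1.118 × 10⁻⁵ × 6.9 × (8850)² = 1.118 × 10⁻⁵ × 6.9 × 78,322,500 ≈ 6,042 × g
Target RCF = 2 × 6,042 ≈ 12,084 × g
Your rotor: r = 38 mm = 3.8 cm
12,084 = 1.118 × 10⁻⁵ × 3.8 × N²
N² = 12,084 / (4.2484 × 10⁻⁵) = 284,436,494
N ≈ √284,436,494 ≈ 16,865.2

16870 RPM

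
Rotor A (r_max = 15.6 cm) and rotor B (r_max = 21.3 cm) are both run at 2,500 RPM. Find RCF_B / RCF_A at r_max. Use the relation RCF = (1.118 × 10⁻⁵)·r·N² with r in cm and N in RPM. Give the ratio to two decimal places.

1.37

At fixed N, RCF ∝ r, so RCF_B/RCF_A = r_B/r_A = 21.3 / 15.6 = 1.3654.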